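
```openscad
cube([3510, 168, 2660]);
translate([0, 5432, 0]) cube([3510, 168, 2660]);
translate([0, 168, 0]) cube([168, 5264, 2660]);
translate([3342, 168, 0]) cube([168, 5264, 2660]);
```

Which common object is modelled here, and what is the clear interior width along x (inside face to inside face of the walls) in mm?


A house (or room) frame. The interior width is 3174 mm.

Four 2660 mm walls enclosing a rectangle with no floor or roof — a room or house frame. Outside width is 3510 mm and wall thickness is 168 mm, so the interior width is 3510 − 2 × 168 = 3174 mm.


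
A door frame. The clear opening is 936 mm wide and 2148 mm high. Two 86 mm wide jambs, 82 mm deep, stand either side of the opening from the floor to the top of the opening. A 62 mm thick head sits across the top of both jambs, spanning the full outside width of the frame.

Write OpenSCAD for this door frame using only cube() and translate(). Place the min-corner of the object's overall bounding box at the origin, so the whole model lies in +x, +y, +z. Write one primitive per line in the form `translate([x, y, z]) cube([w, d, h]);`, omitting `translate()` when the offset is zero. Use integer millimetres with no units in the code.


cube([86, 82, 2148]);
translate([1022, 0, 0]) cube([86, 82, 2148]);
translate([0, 0, 2148]) cube([1108, 82, 62]);


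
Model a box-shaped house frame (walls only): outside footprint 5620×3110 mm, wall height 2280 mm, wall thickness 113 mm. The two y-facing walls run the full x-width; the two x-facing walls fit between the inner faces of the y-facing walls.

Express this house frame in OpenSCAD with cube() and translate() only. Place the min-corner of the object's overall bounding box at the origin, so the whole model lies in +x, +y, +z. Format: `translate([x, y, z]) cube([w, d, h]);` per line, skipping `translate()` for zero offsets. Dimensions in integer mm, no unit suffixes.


cube([5620, 113, 2280]);
translate([0, 2997, 0]) cube([5620, 113, 2280]);
translate([0, 113, 0]) cube([113, 2884, 2280]);
translate([5507, 113, 0]) cube([113, 2884, 2280]);


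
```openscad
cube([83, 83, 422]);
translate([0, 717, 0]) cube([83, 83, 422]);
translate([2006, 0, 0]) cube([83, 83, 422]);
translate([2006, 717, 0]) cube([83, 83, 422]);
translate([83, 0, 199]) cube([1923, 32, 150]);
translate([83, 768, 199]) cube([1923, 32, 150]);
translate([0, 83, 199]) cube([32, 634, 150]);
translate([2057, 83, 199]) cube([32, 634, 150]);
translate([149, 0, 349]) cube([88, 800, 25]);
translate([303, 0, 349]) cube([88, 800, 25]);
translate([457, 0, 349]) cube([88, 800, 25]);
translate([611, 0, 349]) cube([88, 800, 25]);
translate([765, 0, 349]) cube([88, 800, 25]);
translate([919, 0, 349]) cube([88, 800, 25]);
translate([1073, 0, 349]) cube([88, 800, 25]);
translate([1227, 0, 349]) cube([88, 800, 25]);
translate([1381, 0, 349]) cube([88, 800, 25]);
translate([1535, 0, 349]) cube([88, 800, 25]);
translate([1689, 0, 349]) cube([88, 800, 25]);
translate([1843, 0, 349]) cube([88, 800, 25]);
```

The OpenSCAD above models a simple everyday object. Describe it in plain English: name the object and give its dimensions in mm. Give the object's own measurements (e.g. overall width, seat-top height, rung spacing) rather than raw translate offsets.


A bed frame 2089 mm long (x) by 800 mm wide (y). Four 83×83 mm corner posts, 422 mm tall, at the corners of the footprint. Four rails of 32 mm thickness and 150 mm height run between adjacent posts with their undersides at z = 199 mm, their outer faces flush with the outside of the frame (the two x-running rails run between the posts' inner faces; the two y-running rails run between the posts' inner faces). 12 slats, each 88 mm wide (x) and 25 mm thick, lie across the top of the two x-running rails, running the full 800 mm width of the frame in y; along x they sit between the end posts with a 66 mm gap after the −x posts and between neighbouring slats, leaving 75 mm before the +x posts.


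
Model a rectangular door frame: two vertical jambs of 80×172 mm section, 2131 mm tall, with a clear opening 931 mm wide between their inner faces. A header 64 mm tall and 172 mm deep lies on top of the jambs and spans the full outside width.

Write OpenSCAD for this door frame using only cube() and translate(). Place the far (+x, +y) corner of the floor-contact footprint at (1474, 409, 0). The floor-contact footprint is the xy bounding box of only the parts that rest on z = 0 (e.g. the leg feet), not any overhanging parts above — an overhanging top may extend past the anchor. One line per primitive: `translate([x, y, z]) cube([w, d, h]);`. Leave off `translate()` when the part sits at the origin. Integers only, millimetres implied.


translate([383, 237, 0]) cube([80, 172, 2131]);
translate([1394, 237, 0]) cube([80, 172, 2131]);
translate([383, 237, 2131]) cube([1091, 172, 64]);


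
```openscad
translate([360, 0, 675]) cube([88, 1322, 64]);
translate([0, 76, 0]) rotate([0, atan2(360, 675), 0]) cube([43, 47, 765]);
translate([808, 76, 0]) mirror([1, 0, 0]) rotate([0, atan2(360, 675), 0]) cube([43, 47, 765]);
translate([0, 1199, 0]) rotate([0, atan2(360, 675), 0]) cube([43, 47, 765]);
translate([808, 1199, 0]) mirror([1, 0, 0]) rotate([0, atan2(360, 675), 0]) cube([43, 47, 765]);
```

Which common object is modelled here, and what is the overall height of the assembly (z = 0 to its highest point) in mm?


A sawhorse. The overall height is 739 mm.

A beam across two mirrored pairs of raked legs — a sawhorse. The beam's underside is at z = 675 (matching the legs' vertical rise in atan2(360, 675)) and the beam is 64 mm tall, so its top is at 675 + 64 = 739 mm. The raked legs top out at the beam's underside, so that is the highest point.


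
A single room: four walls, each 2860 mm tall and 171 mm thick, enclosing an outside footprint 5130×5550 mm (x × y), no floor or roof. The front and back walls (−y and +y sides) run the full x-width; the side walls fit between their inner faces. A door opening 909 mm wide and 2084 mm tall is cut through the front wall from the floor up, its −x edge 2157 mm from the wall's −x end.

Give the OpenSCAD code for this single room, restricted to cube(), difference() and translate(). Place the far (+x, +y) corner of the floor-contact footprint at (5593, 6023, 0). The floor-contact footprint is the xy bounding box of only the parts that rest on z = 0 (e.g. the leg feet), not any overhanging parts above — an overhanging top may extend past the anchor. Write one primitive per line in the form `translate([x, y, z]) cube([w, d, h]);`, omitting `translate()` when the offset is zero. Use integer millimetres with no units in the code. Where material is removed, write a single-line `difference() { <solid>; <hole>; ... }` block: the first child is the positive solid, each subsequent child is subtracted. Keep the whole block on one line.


difference() { translate([463, 473, 0]) cube([5130, 171, 2860]); translate([2620, 473, 0]) cube([909, 171, 2084]); }
translate([463, 5852, 0]) cube([5130, 171, 2860]);
translate([463, 644, 0]) cube([171, 5208, 2860]);
translate([5422, 644, 0]) cube([171, 5208, 2860]);


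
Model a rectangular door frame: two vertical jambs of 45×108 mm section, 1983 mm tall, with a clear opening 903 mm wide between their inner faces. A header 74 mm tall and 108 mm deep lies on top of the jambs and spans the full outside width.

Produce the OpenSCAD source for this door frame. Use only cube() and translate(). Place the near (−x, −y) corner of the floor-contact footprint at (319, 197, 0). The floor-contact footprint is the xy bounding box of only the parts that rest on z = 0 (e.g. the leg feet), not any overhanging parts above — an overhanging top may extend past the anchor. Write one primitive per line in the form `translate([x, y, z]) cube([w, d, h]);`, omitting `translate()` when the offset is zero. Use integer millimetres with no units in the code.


translate([319, 197, 0]) cube([45, 108, 1983]);
translate([1267, 197, 0]) cube([45, 108, 1983]);
translate([319, 197, 1983]) cube([993, 108, 74]);


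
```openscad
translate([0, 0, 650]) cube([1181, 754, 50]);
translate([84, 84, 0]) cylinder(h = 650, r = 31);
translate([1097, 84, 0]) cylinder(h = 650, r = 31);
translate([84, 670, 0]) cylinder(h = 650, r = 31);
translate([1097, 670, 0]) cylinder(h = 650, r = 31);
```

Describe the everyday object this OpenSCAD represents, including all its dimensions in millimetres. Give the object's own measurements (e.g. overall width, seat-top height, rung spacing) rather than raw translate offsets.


A rectangular dining table. The top is 1181×754×50 mm with its upper surface at z = 700 mm. It stands on four round legs of 62 mm diameter, each leg's bounding box inset 53 mm from the nearest pair of top edges, running from the floor to the underside of the top.


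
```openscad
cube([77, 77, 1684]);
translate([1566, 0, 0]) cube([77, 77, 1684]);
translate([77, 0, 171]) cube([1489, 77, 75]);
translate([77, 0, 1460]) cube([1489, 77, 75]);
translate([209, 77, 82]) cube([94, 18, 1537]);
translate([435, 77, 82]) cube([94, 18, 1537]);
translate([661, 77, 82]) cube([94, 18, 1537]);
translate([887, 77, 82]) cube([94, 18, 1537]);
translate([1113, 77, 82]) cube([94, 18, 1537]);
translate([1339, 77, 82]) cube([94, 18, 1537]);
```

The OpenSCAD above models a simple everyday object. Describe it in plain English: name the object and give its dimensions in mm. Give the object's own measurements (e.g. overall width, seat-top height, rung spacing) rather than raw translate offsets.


A fence section. Two 77×77 mm posts, 1684 mm tall, stand on the floor with a clear span of 1489 mm between their inner faces. Two horizontal rails of 77×75 mm section span the gap between the posts with their undersides at z = 171 mm and z = 1460 mm, flush with the posts' −y face. 6 pickets, each 94 mm wide, 18 mm thick and 1537 mm tall, are fixed to the +y face of the rails with their bottoms at z = 82 mm, spaced across the span with a 132 mm gap after the −x post and between neighbouring pickets, with 133 mm left before the +x post.


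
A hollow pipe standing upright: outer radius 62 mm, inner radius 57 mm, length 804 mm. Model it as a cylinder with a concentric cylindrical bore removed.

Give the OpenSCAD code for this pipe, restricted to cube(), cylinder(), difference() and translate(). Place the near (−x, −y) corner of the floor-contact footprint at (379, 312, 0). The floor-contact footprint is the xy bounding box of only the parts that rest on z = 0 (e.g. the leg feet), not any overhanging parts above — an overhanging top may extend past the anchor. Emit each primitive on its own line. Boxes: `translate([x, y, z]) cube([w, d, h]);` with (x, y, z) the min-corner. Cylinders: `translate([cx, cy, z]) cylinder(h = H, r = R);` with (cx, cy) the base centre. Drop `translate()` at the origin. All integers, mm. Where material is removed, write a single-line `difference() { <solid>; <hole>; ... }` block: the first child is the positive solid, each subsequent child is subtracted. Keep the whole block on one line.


difference() { translate([441, 374, 0]) cylinder(h = 804, r = 62); translate([441, 374, 0]) cylinder(h = 804, r = 57); }


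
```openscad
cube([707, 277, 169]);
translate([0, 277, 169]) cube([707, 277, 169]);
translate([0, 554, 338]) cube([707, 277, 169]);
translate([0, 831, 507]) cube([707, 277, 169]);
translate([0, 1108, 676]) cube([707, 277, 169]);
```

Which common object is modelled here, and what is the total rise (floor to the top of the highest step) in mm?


A staircase. The total rise is 845 mm.

5 identical blocks, each offset up and back from the previous — a staircase. Each step is 169 mm tall and there are 5 of them, so the total rise is 5 × 169 = 845 mm.


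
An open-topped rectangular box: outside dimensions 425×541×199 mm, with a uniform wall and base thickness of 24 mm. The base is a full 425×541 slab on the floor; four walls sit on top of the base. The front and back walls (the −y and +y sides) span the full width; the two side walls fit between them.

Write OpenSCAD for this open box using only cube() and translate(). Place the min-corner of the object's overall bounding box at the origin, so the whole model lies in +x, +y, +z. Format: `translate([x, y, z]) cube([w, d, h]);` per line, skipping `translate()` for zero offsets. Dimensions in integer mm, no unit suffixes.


cube([425, 541, 24]);
translate([0, 0, 24]) cube([425, 24, 175]);
translate([0, 517, 24]) cube([425, 24, 175]);
translate([0, 24, 24]) cube([24, 493, 175]);
translate([401, 24, 24]) cube([24, 493, 175]);


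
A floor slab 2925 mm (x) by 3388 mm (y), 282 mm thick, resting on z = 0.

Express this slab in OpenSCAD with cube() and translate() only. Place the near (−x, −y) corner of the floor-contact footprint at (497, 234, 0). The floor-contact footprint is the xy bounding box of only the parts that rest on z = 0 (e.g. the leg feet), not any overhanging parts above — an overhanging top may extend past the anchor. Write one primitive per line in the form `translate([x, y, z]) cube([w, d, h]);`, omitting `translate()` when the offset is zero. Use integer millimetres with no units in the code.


translate([497, 234, 0]) cube([2925, 3388, 282]);


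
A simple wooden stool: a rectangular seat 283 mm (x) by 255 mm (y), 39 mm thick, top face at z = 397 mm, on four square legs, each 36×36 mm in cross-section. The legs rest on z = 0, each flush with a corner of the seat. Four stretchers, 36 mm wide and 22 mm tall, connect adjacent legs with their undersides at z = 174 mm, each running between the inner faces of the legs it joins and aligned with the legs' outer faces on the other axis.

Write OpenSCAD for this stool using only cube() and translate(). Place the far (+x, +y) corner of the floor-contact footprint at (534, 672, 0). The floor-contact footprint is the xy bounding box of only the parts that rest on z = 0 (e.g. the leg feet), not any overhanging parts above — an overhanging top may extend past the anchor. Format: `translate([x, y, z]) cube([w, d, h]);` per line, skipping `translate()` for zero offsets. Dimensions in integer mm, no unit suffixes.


translate([251, 417, 358]) cube([283, 255, 39]);
translate([251, 417, 0]) cube([36, 36, 358]);
translate([498, 417, 0]) cube([36, 36, 358]);
translate([251, 636, 0]) cube([36, 36, 358]);
translate([498, 636, 0]) cube([36, 36, 358]);
translate([287, 417, 174]) cube([211, 36, 22]);
translate([287, 636, 174]) cube([211, 36, 22]);
translate([251, 453, 174]) cube([36, 183, 22]);
translate([498, 453, 174]) cube([36, 183, 22]);


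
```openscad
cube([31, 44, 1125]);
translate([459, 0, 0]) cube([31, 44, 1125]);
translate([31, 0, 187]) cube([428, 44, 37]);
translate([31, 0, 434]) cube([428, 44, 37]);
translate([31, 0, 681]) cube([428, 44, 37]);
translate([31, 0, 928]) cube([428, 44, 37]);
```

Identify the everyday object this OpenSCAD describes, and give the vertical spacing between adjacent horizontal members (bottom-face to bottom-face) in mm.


A ladder. The rung spacing is 247 mm.

Two tall 31×44 posts with 4 short bars between them — a ladder. Adjacent rungs sit at z = 187 and z = 434, so the spacing is 434 − 187 = 247 mm.


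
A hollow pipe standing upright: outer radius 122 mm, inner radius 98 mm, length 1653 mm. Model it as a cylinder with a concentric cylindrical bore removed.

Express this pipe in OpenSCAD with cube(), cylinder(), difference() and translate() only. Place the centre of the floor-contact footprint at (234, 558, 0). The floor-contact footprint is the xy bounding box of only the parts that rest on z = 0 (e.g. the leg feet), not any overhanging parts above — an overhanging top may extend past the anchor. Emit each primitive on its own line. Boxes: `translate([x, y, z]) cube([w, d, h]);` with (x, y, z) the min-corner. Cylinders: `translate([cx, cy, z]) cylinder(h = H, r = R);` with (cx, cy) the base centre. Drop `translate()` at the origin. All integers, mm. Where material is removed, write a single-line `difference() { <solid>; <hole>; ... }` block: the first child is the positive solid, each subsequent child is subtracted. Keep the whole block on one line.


difference() { translate([234, 558, 0]) cylinder(h = 1653, r = 122); translate([234, 558, 0]) cylinder(h = 1653, r = 98); }


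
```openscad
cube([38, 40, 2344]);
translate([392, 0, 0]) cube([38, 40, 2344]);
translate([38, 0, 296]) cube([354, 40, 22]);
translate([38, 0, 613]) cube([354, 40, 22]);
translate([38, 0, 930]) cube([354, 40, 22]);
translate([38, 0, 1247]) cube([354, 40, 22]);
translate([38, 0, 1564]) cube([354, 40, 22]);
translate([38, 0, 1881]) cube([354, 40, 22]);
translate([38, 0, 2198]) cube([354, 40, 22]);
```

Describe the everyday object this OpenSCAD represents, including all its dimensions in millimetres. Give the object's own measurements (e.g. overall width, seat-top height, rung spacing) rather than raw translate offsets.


A straight ladder. Two 38×40 mm vertical rails, 2344 mm tall, stand 430 mm apart (outside-to-outside) with their front faces coplanar on the −y side. 7 rungs, each 40 mm deep and 22 mm tall, span between the inner faces of the rails, front faces flush with the rails. The lowest rung's underside is at z = 296 mm and rungs are spaced 317 mm apart (underside to underside).


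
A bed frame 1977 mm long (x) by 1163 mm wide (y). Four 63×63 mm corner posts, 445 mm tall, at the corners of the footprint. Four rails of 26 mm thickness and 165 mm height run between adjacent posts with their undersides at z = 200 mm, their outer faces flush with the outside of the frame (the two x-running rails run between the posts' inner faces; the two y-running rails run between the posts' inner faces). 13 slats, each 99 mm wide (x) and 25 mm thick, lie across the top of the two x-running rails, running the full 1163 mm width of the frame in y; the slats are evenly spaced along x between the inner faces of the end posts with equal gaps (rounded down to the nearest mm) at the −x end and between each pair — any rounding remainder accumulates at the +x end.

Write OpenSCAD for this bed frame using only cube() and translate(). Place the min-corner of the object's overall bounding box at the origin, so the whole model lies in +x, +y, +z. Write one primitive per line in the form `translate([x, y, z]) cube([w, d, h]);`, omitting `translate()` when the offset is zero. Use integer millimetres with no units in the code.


cube([63, 63, 445]);
translate([0, 1100, 0]) cube([63, 63, 445]);
translate([1914, 0, 0]) cube([63, 63, 445]);
translate([1914, 1100, 0]) cube([63, 63, 445]);
translate([63, 0, 200]) cube([1851, 26, 165]);
translate([63, 1137, 200]) cube([1851, 26, 165]);
translate([0, 63, 200]) cube([26, 1037, 165]);
translate([1951, 63, 200]) cube([26, 1037, 165]);
translate([103, 0, 365]) cube([99, 1163, 25]);
translate([242, 0, 365]) cube([99, 1163, 25]);
translate([381, 0, 365]) cube([99, 1163, 25]);
translate([520, 0, 365]) cube([99, 1163, 25]);
translate([659, 0, 365]) cube([99, 1163, 25]);
translate([798, 0, 365]) cube([99, 1163, 25]);
translate([937, 0, 365]) cube([99, 1163, 25]);
translate([1076, 0, 365]) cube([99, 1163, 25]);
translate([1215, 0, 365]) cube([99, 1163, 25]);
translate([1354, 0, 365]) cube([99, 1163, 25]);
translate([1493, 0, 365]) cube([99, 1163, 25]);
translate([1632, 0, 365]) cube([99, 1163, 25]);
translate([1771, 0, 365]) cube([99, 1163, 25]);


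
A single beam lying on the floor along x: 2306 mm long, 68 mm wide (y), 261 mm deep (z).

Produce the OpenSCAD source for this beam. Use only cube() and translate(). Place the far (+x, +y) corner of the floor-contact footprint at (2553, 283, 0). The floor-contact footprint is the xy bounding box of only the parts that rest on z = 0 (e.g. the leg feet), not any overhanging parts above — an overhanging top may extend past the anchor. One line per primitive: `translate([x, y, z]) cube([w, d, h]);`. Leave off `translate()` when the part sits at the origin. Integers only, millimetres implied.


translate([247, 215, 0]) cube([2306, 68, 261]);


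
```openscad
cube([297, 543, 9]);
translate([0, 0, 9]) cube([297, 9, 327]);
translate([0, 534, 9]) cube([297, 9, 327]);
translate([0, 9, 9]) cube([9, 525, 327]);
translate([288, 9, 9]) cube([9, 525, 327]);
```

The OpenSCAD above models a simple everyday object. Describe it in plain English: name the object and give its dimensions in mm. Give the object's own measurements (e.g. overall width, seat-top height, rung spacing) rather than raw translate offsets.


An open-topped rectangular box: outside dimensions 297×543×336 mm, with a uniform wall and base thickness of 9 mm. The base is a full 297×543 slab on the floor; four walls sit on top of the base. The front and back walls (the −y and +y sides) span the full width; the two side walls fit between them.


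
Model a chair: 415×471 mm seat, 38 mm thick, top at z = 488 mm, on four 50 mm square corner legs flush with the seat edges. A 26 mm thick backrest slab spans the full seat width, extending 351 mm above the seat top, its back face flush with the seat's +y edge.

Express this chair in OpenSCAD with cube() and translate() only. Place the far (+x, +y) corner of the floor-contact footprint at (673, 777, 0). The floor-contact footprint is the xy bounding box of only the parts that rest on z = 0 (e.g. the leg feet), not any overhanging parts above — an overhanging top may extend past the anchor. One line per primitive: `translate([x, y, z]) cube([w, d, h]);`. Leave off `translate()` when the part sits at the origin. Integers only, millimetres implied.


translate([258, 306, 450]) cube([415, 471, 38]);
translate([258, 306, 0]) cube([50, 50, 450]);
translate([623, 306, 0]) cube([50, 50, 450]);
translate([258, 727, 0]) cube([50, 50, 450]);
translate([623, 727, 0]) cube([50, 50, 450]);
translate([258, 751, 488]) cube([415, 26, 351]);


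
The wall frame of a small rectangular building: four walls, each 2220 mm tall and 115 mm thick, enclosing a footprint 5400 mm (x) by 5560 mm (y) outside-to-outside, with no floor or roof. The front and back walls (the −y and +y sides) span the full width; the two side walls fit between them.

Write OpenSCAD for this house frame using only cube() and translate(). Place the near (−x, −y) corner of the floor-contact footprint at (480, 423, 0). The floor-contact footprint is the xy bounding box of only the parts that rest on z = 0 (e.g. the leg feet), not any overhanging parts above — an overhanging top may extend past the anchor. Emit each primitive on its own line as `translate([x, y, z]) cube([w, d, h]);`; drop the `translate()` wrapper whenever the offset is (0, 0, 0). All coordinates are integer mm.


translate([480, 423, 0]) cube([5400, 115, 2220]);
translate([480, 5868, 0]) cube([5400, 115, 2220]);
translate([480, 538, 0]) cube([115, 5330, 2220]);
translate([5765, 538, 0]) cube([115, 5330, 2220]);


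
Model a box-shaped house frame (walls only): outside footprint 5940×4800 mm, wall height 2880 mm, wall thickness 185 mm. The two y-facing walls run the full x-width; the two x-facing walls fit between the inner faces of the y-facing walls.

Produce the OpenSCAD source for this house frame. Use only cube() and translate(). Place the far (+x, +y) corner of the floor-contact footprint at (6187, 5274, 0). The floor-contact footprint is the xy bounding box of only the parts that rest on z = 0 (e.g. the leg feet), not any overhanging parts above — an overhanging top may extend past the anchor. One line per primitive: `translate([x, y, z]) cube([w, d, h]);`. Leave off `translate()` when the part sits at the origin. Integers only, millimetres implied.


translate([247, 474, 0]) cube([5940, 185, 2880]);
translate([247, 5089, 0]) cube([5940, 185, 2880]);
translate([247, 659, 0]) cube([185, 4430, 2880]);
translate([6002, 659, 0]) cube([185, 4430, 2880]);


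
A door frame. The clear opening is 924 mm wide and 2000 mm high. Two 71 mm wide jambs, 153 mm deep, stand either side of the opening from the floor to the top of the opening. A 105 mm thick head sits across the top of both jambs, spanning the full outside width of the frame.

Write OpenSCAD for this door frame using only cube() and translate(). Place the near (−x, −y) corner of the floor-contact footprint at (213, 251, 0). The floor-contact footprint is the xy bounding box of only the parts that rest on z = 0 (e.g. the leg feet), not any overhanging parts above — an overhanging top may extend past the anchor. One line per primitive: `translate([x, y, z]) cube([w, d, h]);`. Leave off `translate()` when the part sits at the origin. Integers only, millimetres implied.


translate([213, 251, 0]) cube([71, 153, 2000]);
translate([1208, 251, 0]) cube([71, 153, 2000]);
translate([213, 251, 2000]) cube([1066, 153, 105]);


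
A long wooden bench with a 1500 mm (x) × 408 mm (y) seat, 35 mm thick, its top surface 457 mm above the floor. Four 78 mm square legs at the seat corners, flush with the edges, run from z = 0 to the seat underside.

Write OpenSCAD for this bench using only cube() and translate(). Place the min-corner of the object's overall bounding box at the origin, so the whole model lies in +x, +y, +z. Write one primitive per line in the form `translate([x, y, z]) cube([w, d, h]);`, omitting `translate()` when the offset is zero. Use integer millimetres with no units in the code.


translate([0, 0, 422]) cube([1500, 408, 35]);
cube([78, 78, 422]);
translate([0, 330, 0]) cube([78, 78, 422]);
translate([1422, 0, 0]) cube([78, 78, 422]);
translate([1422, 330, 0]) cube([78, 78, 422]);


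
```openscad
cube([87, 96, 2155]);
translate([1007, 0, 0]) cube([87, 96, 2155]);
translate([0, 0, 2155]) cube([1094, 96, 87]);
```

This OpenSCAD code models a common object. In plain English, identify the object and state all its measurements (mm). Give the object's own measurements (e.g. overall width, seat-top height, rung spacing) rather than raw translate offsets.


A door frame. The clear opening is 920 mm wide and 2155 mm high. Two 87 mm wide jambs, 96 mm deep, stand either side of the opening from the floor to the top of the opening. A 87 mm thick head sits across the top of both jambs, spanning the full outside width of the frame.


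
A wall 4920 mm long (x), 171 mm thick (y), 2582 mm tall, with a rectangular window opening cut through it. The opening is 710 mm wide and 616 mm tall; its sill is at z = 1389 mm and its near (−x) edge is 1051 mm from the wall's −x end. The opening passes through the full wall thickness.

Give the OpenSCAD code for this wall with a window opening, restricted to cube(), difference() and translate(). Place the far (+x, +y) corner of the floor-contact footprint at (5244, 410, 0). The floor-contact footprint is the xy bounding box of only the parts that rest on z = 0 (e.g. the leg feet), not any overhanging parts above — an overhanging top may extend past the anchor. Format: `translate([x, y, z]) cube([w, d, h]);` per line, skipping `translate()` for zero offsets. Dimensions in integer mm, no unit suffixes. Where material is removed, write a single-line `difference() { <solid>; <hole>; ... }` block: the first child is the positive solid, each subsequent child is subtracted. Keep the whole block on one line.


difference() { translate([324, 239, 0]) cube([4920, 171, 2582]); translate([1375, 239, 1389]) cube([710, 171, 616]); }


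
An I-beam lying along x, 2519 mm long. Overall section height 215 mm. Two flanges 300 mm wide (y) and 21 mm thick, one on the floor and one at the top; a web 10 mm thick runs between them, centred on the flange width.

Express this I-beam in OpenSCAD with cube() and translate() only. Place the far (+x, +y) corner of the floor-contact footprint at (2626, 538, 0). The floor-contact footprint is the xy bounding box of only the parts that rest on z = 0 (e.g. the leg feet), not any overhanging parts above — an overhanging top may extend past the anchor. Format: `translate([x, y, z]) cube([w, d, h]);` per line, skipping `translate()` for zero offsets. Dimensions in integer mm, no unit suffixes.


translate([107, 238, 0]) cube([2519, 300, 21]);
translate([107, 383, 21]) cube([2519, 10, 173]);
translate([107, 238, 194]) cube([2519, 300, 21]);


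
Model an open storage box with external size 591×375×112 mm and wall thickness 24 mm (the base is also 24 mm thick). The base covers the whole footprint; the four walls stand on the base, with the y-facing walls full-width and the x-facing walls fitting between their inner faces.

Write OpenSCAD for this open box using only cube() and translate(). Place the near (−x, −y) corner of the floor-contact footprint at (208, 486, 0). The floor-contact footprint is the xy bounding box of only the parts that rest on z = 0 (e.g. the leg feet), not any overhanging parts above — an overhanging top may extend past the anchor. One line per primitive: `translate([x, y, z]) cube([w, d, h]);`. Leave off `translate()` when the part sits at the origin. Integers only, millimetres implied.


translate([208, 486, 0]) cube([591, 375, 24]);
translate([208, 486, 24]) cube([591, 24, 88]);
translate([208, 837, 24]) cube([591, 24, 88]);
translate([208, 510, 24]) cube([24, 327, 88]);
translate([775, 510, 24]) cube([24, 327, 88]);


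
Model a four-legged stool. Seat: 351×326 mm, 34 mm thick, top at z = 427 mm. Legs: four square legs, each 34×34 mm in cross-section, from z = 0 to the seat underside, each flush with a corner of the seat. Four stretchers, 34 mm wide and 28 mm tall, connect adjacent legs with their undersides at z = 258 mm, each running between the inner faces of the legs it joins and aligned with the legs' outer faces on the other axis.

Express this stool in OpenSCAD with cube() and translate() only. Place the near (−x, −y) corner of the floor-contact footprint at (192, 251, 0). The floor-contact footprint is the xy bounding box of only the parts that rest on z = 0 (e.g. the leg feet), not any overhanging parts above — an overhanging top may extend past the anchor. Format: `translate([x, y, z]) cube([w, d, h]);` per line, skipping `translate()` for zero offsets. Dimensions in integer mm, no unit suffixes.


// leg_h = 427 - 34 = 393
// stretcher span = 351 - 2*34 = 283
translate([192, 251, 393]) cube([351, 326, 34]);
translate([192, 251, 0]) cube([34, 34, 393]);
translate([509, 251, 0]) cube([34, 34, 393]);
translate([192, 543, 0]) cube([34, 34, 393]);
translate([509, 543, 0]) cube([34, 34, 393]);
translate([226, 251, 258]) cube([283, 34, 28]);
translate([226, 543, 258]) cube([283, 34, 28]);
translate([192, 285, 258]) cube([34, 258, 28]);
translate([509, 285, 258]) cube([34, 258, 28]);


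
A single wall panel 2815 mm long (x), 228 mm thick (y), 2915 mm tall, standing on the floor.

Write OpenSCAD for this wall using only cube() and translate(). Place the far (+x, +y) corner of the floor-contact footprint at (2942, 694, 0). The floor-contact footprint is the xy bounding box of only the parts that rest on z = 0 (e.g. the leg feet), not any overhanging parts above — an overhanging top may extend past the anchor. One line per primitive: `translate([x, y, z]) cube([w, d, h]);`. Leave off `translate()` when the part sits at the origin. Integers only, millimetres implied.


translate([127, 466, 0]) cube([2815, 228, 2915]);


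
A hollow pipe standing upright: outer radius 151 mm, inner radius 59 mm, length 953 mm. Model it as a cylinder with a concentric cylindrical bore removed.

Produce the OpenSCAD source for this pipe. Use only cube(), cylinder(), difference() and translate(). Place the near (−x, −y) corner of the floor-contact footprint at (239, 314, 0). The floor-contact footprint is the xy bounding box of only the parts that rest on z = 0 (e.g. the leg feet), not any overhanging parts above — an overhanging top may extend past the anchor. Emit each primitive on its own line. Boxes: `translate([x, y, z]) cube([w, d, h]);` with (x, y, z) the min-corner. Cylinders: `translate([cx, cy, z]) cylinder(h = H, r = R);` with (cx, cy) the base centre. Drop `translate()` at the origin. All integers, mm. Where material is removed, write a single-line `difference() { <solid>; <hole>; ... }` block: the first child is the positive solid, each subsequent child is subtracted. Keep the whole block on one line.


difference() { translate([390, 465, 0]) cylinder(h = 953, r = 151); translate([390, 465, 0]) cylinder(h = 953, r = 59); }


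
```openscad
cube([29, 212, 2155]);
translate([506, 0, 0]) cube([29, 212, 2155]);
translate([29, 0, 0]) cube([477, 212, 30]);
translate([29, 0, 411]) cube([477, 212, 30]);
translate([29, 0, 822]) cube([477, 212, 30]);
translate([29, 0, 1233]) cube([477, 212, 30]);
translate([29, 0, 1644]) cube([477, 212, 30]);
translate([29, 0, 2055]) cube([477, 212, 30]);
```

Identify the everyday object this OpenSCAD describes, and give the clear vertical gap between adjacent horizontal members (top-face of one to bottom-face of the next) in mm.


A bookshelf. The clear shelf gap is 381 mm.

Two tall side panels with 6 horizontal boards between them — a bookshelf. The first two shelf undersides are at z = 0 and z = 411; with shelf thickness 30, the clear gap is 411 − 0 − 30 = 381 mm.


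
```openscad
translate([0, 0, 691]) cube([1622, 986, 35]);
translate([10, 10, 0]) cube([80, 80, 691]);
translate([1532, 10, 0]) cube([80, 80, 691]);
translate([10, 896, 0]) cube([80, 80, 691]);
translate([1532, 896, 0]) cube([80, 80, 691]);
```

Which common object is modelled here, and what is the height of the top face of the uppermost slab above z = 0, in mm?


A table. The table height is 726 mm.

A 1622×986×35 slab sits at z = 691 on four 80 mm square posts — a table. The top surface is at 691 + 35 = 726 mm.


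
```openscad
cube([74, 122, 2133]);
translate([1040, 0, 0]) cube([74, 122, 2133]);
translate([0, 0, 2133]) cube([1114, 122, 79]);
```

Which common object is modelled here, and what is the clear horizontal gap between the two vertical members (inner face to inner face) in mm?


A door frame. The clear opening width is 966 mm.

Two 2133 mm tall posts with a header on top — a door frame. The left jamb is 74 mm wide at x = 0; the right jamb starts at x = 1040. The clear opening is 1040 − 74 = 966 mm.


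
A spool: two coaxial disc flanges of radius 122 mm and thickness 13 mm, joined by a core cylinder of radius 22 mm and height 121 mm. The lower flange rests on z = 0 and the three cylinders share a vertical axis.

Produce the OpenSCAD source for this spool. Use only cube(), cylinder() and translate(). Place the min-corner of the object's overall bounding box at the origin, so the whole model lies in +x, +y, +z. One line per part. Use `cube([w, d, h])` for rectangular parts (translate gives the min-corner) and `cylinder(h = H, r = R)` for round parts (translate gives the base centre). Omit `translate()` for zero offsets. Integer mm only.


translate([122, 122, 0]) cylinder(h = 13, r = 122);
translate([122, 122, 13]) cylinder(h = 121, r = 22);
translate([122, 122, 134]) cylinder(h = 13, r = 122);


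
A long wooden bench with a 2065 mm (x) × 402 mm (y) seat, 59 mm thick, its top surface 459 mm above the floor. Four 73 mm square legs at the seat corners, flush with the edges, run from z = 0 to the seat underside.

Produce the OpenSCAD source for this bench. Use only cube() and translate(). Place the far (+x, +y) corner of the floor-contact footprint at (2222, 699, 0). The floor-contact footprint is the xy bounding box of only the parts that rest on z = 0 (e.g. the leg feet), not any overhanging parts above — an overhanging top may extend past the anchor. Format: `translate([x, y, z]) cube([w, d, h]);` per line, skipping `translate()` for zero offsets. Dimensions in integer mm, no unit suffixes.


translate([157, 297, 400]) cube([2065, 402, 59]);
translate([157, 297, 0]) cube([73, 73, 400]);
translate([157, 626, 0]) cube([73, 73, 400]);
translate([2149, 297, 0]) cube([73, 73, 400]);
translate([2149, 626, 0]) cube([73, 73, 400]);


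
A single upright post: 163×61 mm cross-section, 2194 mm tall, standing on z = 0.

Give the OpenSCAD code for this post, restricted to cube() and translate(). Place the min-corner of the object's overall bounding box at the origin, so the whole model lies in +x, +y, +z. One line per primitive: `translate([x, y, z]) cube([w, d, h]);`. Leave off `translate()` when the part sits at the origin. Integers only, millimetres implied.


cube([163, 61, 2194]);


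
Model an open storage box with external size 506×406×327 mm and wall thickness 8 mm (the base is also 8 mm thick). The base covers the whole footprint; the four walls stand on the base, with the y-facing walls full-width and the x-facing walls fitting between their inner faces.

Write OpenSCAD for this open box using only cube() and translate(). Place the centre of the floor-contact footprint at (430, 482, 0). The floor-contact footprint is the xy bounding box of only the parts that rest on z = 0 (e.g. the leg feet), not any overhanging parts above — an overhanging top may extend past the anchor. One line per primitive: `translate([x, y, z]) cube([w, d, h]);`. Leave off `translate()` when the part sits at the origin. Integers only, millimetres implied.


translate([177, 279, 0]) cube([506, 406, 8]);
translate([177, 279, 8]) cube([506, 8, 319]);
translate([177, 677, 8]) cube([506, 8, 319]);
translate([177, 287, 8]) cube([8, 390, 319]);
translate([675, 287, 8]) cube([8, 390, 319]);


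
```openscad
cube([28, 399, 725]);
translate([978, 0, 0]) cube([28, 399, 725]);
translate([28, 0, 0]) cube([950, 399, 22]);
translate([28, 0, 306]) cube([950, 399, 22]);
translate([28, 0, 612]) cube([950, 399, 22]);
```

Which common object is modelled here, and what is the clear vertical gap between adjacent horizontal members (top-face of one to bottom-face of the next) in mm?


A bookshelf. The clear shelf gap is 284 mm.

Two tall side panels with 3 horizontal boards between them — a bookshelf. The first two shelf undersides are at z = 0 and z = 306; with shelf thickness 22, the clear gap is 306 − 0 − 22 = 284 mm.


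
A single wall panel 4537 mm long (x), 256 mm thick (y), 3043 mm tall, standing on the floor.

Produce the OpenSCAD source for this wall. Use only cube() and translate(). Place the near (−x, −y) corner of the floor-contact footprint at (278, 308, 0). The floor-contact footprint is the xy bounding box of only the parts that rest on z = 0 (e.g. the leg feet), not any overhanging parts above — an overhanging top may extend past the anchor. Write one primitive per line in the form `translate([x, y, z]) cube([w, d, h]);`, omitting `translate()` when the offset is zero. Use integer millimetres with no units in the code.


translate([278, 308, 0]) cube([4537, 256, 3043]);


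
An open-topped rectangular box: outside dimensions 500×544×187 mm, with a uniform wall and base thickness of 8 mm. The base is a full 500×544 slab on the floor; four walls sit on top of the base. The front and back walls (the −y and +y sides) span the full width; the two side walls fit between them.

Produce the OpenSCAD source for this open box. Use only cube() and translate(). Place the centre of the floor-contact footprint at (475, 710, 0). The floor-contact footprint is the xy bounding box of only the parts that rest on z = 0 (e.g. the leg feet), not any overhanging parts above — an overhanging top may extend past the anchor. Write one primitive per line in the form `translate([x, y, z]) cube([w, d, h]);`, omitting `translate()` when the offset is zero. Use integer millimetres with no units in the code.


translate([225, 438, 0]) cube([500, 544, 8]);
translate([225, 438, 8]) cube([500, 8, 179]);
translate([225, 974, 8]) cube([500, 8, 179]);
translate([225, 446, 8]) cube([8, 528, 179]);
translate([717, 446, 8]) cube([8, 528, 179]);


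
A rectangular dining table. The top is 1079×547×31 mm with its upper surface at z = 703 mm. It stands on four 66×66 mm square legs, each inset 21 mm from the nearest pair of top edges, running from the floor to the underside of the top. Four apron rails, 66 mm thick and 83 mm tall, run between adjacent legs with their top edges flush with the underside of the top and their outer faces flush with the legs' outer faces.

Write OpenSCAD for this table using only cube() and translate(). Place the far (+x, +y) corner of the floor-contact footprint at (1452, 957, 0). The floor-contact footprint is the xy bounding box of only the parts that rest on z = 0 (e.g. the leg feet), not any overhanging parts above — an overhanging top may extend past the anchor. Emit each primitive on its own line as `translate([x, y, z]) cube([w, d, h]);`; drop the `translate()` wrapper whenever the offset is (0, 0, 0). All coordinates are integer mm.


translate([394, 431, 672]) cube([1079, 547, 31]);
translate([415, 452, 0]) cube([66, 66, 672]);
translate([1386, 452, 0]) cube([66, 66, 672]);
translate([415, 891, 0]) cube([66, 66, 672]);
translate([1386, 891, 0]) cube([66, 66, 672]);
translate([481, 452, 589]) cube([905, 66, 83]);
translate([481, 891, 589]) cube([905, 66, 83]);
translate([415, 518, 589]) cube([66, 373, 83]);
translate([1386, 518, 589]) cube([66, 373, 83]);
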